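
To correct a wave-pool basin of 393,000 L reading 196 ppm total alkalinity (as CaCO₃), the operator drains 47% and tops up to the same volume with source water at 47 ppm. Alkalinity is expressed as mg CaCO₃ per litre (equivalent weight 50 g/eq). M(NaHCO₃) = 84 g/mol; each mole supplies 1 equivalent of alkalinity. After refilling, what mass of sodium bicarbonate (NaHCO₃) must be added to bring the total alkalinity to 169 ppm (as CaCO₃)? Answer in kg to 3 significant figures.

28.4 kg

After draining 47% and refilling: 196 × 0.53 + 47 × 0.47 = 125.97 ppm.
Deficit to target: 169 − 125.97 = 43.03 mg/L.
As CaCO₃: 43.03 mg/L × 393,000 L = 16,910 g; ÷ 50 g/eq ÷ 1 = 338.2 mol NaHCO₃.
Mass: 338.2 × 84 = 28,410 g.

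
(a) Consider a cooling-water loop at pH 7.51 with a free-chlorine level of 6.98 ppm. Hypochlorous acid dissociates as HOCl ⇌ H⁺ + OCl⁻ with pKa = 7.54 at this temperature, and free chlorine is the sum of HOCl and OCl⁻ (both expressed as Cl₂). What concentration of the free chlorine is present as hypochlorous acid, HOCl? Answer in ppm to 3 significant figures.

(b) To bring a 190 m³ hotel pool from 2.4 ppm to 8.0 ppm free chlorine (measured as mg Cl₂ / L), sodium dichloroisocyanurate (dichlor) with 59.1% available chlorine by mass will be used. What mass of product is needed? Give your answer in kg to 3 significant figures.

(a) [OCl⁻]/[HOCl] = 10^(pH − pKa) = 10^(7.51 − 7.54) = 10^-0.03 = 0.9333.
(a) Fraction as HOCl = 1 / (1 + 0.9333) = 0.5173.
(a) HOCl = 0.5173 × 6.98 ppm = 3.61 ppm.

(b) Volume: 190 m³ = 190,000 L.
(b) Chlorine deficit: 8.0 − 2.4 = 5.6 ppm = 5.6 mg/L as Cl₂.
(b) Cl₂ equivalent needed: 5.6 mg/L × 190,000 L = 1,064,000 mg = 1064 g.
(b) Product at 59.1% available chlorine: 1064 / 0.591 = 1800 g.

(a) 3.61 ppm; (b) 1.80 kg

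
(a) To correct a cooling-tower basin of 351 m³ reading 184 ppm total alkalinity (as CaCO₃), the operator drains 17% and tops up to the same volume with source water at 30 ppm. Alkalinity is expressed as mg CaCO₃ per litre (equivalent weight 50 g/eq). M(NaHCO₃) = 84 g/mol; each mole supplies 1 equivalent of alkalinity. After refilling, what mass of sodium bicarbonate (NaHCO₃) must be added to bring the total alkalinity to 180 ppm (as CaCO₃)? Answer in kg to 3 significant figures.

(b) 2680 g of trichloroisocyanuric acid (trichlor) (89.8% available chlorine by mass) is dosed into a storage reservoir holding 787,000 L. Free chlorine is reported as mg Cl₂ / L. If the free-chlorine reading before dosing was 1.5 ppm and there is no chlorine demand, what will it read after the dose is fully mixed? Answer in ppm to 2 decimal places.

(a) 13.1 kg; (b) 4.56 ppm

(a) Volume: 351 m³ = 351,000 L.
(a) After draining 17% and refilling: 184 × 0.83 + 30 × 0.17 = 157.82 ppm.
(a) Deficit to target: 180 − 157.82 = 22.18 mg/L.
(a) As CaCO₃: 22.18 mg/L × 351,000 L = 7785 g; ÷ 50 g/eq ÷ 1 = 155.7 mol NaHCO₃.
(a) Mass: 155.7 × 84 = 13,080 g.

(b) Available chlorine delivered: 2680 g × 0.898 = 2407 g as Cl₂.
(b) Concentration rise: 2407 g / 787,000 L = 3.058 mg/L = 3.06 ppm.
(b) Final FC: 1.5 + 3.06 = 4.56 ppm.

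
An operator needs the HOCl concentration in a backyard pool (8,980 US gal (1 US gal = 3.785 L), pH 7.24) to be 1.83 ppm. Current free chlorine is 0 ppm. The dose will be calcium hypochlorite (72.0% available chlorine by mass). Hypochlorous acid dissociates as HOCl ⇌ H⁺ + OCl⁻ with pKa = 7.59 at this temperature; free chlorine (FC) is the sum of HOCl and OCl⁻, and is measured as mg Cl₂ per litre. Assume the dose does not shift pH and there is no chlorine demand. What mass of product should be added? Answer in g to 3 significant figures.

125 g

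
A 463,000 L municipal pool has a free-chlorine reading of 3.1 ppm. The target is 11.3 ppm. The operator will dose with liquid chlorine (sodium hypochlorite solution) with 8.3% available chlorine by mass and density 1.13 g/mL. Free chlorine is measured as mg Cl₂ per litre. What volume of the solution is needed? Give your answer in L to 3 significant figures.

40.5 L

Chlorine deficit: 11.3 − 3.1 = 8.2 ppm = 8.2 mg/L as Cl₂.
Cl₂ equivalent needed: 8.2 mg/L × 463,000 L = 3,797,000 mg = 3797 g.
Product at 8.3% available chlorine: 3797 / 0.083 = 45,740 g.
Volume at density 1.13 g/mL: 45,740 g ÷ 1.13 g/mL = 40,480 mL.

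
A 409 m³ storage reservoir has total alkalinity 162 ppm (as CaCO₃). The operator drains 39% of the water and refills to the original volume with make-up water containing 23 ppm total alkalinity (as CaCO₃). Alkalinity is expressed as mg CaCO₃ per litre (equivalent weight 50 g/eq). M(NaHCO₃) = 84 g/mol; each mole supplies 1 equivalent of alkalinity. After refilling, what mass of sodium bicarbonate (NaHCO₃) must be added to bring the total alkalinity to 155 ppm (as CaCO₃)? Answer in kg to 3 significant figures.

32.4 kg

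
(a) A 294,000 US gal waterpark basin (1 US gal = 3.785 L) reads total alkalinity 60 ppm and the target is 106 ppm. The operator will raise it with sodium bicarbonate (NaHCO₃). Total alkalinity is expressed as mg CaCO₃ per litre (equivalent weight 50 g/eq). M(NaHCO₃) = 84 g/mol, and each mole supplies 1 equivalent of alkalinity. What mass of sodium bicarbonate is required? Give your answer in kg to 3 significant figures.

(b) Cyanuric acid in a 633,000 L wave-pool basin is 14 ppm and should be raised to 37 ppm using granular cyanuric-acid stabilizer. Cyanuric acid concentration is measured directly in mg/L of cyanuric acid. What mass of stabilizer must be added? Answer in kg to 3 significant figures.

(a) 86.0 kg; (b) 14.6 kg

(a) Volume: 294,000 US gal × 3.785 L/gal = 1,112,790 L.
(a) Alkalinity to add: (106 − 60) = 46 mg/L as CaCO₃ × 1,112,790 L = 51,190 g as CaCO₃.
(a) Equivalents: 51,190 g ÷ 50 g/eq = 1024 eq.
(a) NaHCO₃ supplies 1 eq per mole → 1024 mol.
(a) Mass: 1024 mol × 84 g/mol = 86,000 g.

(b) CYA to add: (37 − 14) = 23 mg/L × 633,000 L = 14,560 g cyanuric acid.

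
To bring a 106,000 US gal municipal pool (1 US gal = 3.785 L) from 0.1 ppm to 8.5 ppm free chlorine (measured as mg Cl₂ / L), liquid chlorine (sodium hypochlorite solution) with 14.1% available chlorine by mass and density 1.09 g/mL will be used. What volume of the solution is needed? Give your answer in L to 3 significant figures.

Volume: 106,000 US gal × 3.785 L/gal = 401,210 L.
Chlorine deficit: 8.5 − 0.1 = 8.4 ppm = 8.4 mg/L as Cl₂.
Cl₂ equivalent needed: 8.4 mg/L × 401,210 L = 3,370,000 mg = 3370 g.
Product at 14.1% available chlorine: 3370 / 0.141 = 23,900 g.
Volume at density 1.09 g/mL: 23,900 g ÷ 1.09 g/mL = 21,930 mL.

21.9 L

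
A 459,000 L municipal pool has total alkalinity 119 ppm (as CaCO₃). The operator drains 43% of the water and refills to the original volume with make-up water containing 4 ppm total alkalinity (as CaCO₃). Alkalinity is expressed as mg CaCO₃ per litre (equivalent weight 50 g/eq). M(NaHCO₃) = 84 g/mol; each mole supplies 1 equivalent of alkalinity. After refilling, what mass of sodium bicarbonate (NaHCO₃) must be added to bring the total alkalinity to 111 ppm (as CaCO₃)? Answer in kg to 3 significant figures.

After draining 43% and refilling: 119 × 0.57 + 4 × 0.43 = 69.55 ppm.
Deficit to target: 111 − 69.55 = 41.45 mg/L.
As CaCO₃: 41.45 mg/L × 459,000 L = 19,030 g; ÷ 50 g/eq ÷ 1 = 380.5 mol NaHCO₃.
Mass: 380.5 × 84 = 31,960 g.

32.0 kg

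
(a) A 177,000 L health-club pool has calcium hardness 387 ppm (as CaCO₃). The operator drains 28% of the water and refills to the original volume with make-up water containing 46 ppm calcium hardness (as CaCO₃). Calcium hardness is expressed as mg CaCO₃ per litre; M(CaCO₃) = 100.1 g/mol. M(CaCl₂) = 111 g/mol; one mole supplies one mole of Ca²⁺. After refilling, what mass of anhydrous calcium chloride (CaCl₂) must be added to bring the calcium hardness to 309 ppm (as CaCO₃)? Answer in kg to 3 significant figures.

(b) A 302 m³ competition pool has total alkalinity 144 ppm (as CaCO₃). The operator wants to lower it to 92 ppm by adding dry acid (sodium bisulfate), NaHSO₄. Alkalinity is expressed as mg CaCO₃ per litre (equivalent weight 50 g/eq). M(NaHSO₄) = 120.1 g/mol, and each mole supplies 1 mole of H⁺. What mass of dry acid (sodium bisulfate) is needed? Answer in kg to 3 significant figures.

(a) 3.43 kg; (b) 37.7 kg

(a) After draining 28% and refilling: 387 × 0.72 + 46 × 0.28 = 291.52 ppm.
(a) Deficit to target: 309 − 291.52 = 17.48 mg/L.
(a) As CaCO₃: 17.48 mg/L × 177,000 L = 3094 g; ÷ 100.1 = 30.91 mol Ca²⁺.
(a) Mass: 30.91 × 111 = 3431 g.

(b) Volume: 302 m³ = 302,000 L.
(b) Alkalinity to neutralize: (144 − 92) = 52 mg/L as CaCO₃ × 302,000 L = 15,700 g as CaCO₃.
(b) Equivalents of H⁺ required: 15,700 ÷ 50 g/eq = 314.1 eq = 314.1 mol NaHSO₄.
(b) Mass of NaHSO₄: 314.1 × 120.1 = 37,720 g.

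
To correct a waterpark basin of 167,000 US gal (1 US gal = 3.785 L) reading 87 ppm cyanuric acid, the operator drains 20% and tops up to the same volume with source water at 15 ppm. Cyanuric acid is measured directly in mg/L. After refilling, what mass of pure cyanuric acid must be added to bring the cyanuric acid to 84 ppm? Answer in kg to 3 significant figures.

7.21 kg

Volume: 167,000 US gal × 3.785 L/gal = 632,095 L.
After draining 20% and refilling: 87 × 0.80 + 15 × 0.20 = 72.6 ppm.
Deficit to target: 84 − 72.6 = 11.4 mg/L.
Mass: 11.4 mg/L × 632,095 L = 7206 g cyanuric acid.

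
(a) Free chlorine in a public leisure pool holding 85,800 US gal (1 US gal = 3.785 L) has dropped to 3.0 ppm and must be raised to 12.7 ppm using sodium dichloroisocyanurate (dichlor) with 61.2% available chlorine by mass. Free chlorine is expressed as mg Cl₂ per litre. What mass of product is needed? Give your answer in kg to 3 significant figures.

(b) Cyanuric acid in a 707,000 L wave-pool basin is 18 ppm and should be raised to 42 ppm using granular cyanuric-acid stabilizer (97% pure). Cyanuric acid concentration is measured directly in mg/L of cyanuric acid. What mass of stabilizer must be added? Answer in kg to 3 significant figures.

(a) 5.15 kg; (b) 17.5 kg

(a) Volume: 85,800 US gal × 3.785 L/gal = 324,753 L.
(a) Chlorine deficit: 12.7 − 3.0 = 9.7 ppm = 9.7 mg/L as Cl₂.
(a) Cl₂ equivalent needed: 9.7 mg/L × 324,753 L = 3,150,000 mg = 3150 g.
(a) Product at 61.2% available chlorine: 3150 / 0.612 = 5147 g.

(b) CYA to add: (42 − 18) = 24 mg/L × 707,000 L = 16,970 g cyanuric acid.
(b) At 97% purity: 16,970 / 0.97 = 17,490 g product.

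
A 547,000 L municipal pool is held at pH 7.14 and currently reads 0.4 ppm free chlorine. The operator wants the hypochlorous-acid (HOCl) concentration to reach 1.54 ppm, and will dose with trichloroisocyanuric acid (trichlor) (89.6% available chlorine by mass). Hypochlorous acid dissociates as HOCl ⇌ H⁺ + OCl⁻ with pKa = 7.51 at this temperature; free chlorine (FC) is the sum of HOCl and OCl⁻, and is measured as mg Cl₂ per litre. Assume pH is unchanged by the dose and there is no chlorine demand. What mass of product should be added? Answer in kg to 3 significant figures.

[OCl⁻]/[HOCl] = 10^(pH − pKa) = 10^(7.14 − 7.51) = 0.4266; fraction as HOCl = 1/(1 + 0.4266) = 0.701.
Free chlorine required for 1.54 ppm HOCl: 1.54 / 0.701 = 2.197 ppm.
FC to add: 2.197 − 0.4 = 1.797 mg/L as Cl₂.
Cl₂ equivalent: 1.797 mg/L × 547,000 L = 982.9 g.
Product at 89.6% available Cl: 982.9 / 0.896 = 1097 g.

1.10 kg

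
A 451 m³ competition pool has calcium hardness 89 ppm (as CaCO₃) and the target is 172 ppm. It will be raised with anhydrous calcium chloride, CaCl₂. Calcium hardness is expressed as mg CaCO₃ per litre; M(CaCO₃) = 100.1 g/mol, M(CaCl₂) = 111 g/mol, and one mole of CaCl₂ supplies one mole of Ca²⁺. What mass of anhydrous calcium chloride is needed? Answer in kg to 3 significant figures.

41.5 kg

Volume: 451 m³ = 451,000 L.
Hardness to add: (172 − 89) = 83 mg/L as CaCO₃ × 451,000 L = 37,430 g as CaCO₃.
Moles of Ca²⁺ (1 mol Ca²⁺ ≡ 1 mol CaCO₃): 37,430 / 100.1 g/mol = 374 mol.
Mass of CaCl₂: 374 × 111 = 41,510 g.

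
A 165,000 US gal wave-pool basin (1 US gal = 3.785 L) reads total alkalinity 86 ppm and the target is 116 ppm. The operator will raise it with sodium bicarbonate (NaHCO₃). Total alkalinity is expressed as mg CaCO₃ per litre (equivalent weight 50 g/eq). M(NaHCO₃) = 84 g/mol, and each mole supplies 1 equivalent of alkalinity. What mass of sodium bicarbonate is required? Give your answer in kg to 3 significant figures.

Volume: 165,000 US gal × 3.785 L/gal = 624,525 L.
Alkalinity to add: (116 − 86) = 30 mg/L as CaCO₃ × 624,525 L = 18,740 g as CaCO₃.
Equivalents: 18,740 g ÷ 50 g/eq = 374.7 eq.
NaHCO₃ supplies 1 eq per mole → 374.7 mol.
Mass: 374.7 mol × 84 g/mol = 31,480 g.

31.5 kg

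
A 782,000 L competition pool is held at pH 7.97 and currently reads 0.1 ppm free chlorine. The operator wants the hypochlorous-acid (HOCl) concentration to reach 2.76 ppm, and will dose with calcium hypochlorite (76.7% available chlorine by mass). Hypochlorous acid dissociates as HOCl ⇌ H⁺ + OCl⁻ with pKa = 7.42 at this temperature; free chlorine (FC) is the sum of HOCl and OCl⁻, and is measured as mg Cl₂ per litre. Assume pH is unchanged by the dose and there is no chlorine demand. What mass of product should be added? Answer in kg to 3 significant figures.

12.7 kg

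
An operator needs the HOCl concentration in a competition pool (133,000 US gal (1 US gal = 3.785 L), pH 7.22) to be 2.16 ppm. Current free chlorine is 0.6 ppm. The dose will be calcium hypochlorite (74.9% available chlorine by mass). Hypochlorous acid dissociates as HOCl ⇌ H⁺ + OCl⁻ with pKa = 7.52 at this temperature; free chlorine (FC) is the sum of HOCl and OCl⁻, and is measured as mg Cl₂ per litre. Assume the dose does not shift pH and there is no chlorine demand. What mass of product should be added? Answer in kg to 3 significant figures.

1.78 kg

Volume: 133,000 US gal × 3.785 L/gal = 503,405 L.
[OCl⁻]/[HOCl] = 10^(pH − pKa) = 10^(7.22 − 7.52) = 0.5012; fraction as HOCl = 1/(1 + 0.5012) = 0.6661.
Free chlorine required for 2.16 ppm HOCl: 2.16 / 0.6661 = 3.243 ppm.
FC to add: 3.243 − 0.6 = 2.643 mg/L as Cl₂.
Cl₂ equivalent: 2.643 mg/L × 503,405 L = 1330 g.
Product at 74.9% available Cl: 1330 / 0.749 = 1776 g.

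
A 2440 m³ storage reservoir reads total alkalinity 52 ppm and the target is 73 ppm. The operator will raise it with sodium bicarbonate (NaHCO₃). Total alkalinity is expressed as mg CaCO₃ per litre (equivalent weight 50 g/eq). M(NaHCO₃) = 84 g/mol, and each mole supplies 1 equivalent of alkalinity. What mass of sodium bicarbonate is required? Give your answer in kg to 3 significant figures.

Volume: 2440 m³ = 2,440,000 L.
Alkalinity to add: (73 − 52) = 21 mg/L as CaCO₃ × 2,440,000 L = 51,240 g as CaCO₃.
Equivalents: 51,240 g ÷ 50 g/eq = 1025 eq.
NaHCO₃ supplies 1 eq per mole → 1025 mol.
Mass: 1025 mol × 84 g/mol = 86,080 g.

86.1 kg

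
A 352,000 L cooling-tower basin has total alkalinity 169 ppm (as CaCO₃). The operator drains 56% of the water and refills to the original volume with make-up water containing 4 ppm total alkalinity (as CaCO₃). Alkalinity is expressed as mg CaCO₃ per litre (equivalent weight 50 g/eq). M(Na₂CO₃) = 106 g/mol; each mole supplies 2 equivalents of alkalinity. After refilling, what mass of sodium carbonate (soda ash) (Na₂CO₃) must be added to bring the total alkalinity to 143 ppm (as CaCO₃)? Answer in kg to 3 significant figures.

24.8 kg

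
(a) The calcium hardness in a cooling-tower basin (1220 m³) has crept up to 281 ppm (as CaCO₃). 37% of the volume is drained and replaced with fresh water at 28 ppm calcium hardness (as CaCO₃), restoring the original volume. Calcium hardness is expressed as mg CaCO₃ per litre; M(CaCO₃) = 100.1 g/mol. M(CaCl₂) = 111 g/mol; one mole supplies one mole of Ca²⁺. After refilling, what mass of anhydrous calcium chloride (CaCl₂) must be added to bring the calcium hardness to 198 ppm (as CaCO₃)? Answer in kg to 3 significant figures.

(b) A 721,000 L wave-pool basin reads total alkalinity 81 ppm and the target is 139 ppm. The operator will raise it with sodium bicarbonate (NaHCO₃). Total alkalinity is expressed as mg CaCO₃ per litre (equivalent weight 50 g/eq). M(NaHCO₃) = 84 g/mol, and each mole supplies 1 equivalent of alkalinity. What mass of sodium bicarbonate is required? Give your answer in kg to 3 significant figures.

(a) 14.4 kg; (b) 70.3 kg

(a) Volume: 1220 m³ = 1,220,000 L.
(a) After draining 37% and refilling: 281 × 0.63 + 28 × 0.37 = 187.39 ppm.
(a) Deficit to target: 198 − 187.39 = 10.61 mg/L.
(a) As CaCO₃: 10.61 mg/L × 1,220,000 L = 12,940 g; ÷ 100.1 = 129.3 mol Ca²⁺.
(a) Mass: 129.3 × 111 = 14,350 g.

(b) Alkalinity to add: (139 − 81) = 58 mg/L as CaCO₃ × 721,000 L = 41,820 g as CaCO₃.
(b) Equivalents: 41,820 g ÷ 50 g/eq = 836.4 eq.
(b) NaHCO₃ supplies 1 eq per mole → 836.4 mol.
(b) Mass: 836.4 mol × 84 g/mol = 70,250 g.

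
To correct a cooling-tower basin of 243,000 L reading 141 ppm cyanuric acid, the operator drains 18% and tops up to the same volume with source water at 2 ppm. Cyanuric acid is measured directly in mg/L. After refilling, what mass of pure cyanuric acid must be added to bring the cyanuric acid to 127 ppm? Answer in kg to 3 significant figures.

2.68 kg

After draining 18% and refilling: 141 × 0.82 + 2 × 0.18 = 115.98 ppm.
Deficit to target: 127 − 115.98 = 11.02 mg/L.
Mass: 11.02 mg/L × 243,000 L = 2678 g cyanuric acid.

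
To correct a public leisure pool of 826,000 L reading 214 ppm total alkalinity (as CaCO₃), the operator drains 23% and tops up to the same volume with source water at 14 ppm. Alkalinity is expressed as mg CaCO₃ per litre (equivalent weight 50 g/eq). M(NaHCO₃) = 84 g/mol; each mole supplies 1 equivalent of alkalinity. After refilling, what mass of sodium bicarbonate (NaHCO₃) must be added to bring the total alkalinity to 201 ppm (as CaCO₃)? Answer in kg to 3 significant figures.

After draining 23% and refilling: 214 × 0.77 + 14 × 0.23 = 168 ppm.
Deficit to target: 201 − 168 = 33 mg/L.
As CaCO₃: 33 mg/L × 826,000 L = 27,260 g; ÷ 50 g/eq ÷ 1 = 545.2 mol NaHCO₃.
Mass: 545.2 × 84 = 45,790 g.

45.8 kg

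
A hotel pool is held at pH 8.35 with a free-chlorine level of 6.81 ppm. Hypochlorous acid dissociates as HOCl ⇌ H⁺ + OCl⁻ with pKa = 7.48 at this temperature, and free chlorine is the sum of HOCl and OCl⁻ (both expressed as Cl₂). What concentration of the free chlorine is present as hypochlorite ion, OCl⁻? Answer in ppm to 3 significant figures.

[OCl⁻]/[HOCl] = 10^(pH − pKa) = 10^(8.35 − 7.48) = 10^0.87 = 7.413.
Fraction as HOCl = 1 / (1 + 7.413) = 0.1189.
OCl⁻ = (1 − 0.1189) × 6.81 ppm = 6.001 ppm.

6.00 ppm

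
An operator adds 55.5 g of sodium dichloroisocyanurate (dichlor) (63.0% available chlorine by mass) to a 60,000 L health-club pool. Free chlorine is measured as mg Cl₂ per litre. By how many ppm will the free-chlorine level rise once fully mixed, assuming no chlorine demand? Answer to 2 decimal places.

0.58 ppm

Available chlorine delivered: 55.5 g × 0.63 = 34.97 g as Cl₂.
Concentration rise: 34.97 g / 60,000 L = 0.5827 mg/L = 0.58 ppm.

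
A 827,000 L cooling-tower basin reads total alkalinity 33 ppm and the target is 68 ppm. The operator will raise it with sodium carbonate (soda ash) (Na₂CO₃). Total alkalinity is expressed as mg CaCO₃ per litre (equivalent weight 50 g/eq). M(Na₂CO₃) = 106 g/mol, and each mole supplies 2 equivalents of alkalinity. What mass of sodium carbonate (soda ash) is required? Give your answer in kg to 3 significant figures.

30.7 kg

Alkalinity to add: (68 − 33) = 35 mg/L as CaCO₃ × 827,000 L = 28,940 g as CaCO₃.
Equivalents: 28,940 g ÷ 50 g/eq = 578.9 eq.
Each mole of Na₂CO₃ supplies 2 eq, so 578.9 / 2 = 289.4 mol.
Mass: 289.4 mol × 106 g/mol = 30,680 g.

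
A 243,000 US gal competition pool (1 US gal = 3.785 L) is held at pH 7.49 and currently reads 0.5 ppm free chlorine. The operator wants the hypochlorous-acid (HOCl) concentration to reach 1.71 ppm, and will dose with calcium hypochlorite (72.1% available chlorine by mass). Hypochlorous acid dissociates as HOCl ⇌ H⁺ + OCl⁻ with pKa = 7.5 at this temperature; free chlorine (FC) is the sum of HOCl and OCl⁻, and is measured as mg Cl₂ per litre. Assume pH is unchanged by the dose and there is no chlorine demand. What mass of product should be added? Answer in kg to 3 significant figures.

3.68 kg

Volume: 243,000 US gal × 3.785 L/gal = 919,755 L.
[OCl⁻]/[HOCl] = 10^(pH − pKa) = 10^(7.49 − 7.5) = 0.9772; fraction as HOCl = 1/(1 + 0.9772) = 0.5058.
Free chlorine required for 1.71 ppm HOCl: 1.71 / 0.5058 = 3.381 ppm.
FC to add: 3.381 − 0.5 = 2.881 mg/L as Cl₂.
Cl₂ equivalent: 2.881 mg/L × 919,755 L = 2650 g.
Product at 72.1% available Cl: 2650 / 0.721 = 3675 g.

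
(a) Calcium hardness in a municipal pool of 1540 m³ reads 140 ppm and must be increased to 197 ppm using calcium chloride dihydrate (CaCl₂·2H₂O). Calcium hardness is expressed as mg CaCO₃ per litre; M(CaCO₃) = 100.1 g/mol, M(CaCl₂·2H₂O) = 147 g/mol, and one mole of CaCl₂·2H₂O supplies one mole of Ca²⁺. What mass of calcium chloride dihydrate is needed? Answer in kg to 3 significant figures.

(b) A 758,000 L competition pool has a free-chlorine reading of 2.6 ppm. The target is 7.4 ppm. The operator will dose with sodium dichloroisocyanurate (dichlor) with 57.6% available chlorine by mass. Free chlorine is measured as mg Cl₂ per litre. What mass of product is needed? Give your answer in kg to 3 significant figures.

(a) 129 kg; (b) 6.32 kg

(a) Volume: 1540 m³ = 1,540,000 L.
(a) Hardness to add: (197 − 140) = 57 mg/L as CaCO₃ × 1,540,000 L = 87,780 g as CaCO₃.
(a) Moles of Ca²⁺ (1 mol Ca²⁺ ≡ 1 mol CaCO₃): 87,780 / 100.1 g/mol = 876.9 mol.
(a) Mass of CaCl₂·2H₂O: 876.9 × 147 = 128,900 g.

(b) Chlorine deficit: 7.4 − 2.6 = 4.8 ppm = 4.8 mg/L as Cl₂.
(b) Cl₂ equivalent needed: 4.8 mg/L × 758,000 L = 3,638,000 mg = 3638 g.
(b) Product at 57.6% available chlorine: 3638 / 0.576 = 6317 g.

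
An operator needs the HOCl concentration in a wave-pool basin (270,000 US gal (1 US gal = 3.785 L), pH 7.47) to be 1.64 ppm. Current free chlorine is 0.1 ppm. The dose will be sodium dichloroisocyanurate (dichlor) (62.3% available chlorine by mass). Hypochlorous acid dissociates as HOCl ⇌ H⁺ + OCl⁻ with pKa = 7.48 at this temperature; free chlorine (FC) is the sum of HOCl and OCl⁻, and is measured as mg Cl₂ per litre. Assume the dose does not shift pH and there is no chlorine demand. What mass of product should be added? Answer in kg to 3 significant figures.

5.16 kg

Volume: 270,000 US gal × 3.785 L/gal = 1,021,950 L.
[OCl⁻]/[HOCl] = 10^(pH − pKa) = 10^(7.47 − 7.48) = 0.9772; fraction as HOCl = 1/(1 + 0.9772) = 0.5058.
Free chlorine required for 1.64 ppm HOCl: 1.64 / 0.5058 = 3.243 ppm.
FC to add: 3.243 − 0.1 = 3.143 mg/L as Cl₂.
Cl₂ equivalent: 3.143 mg/L × 1,021,950 L = 3212 g.
Product at 62.3% available Cl: 3212 / 0.623 = 5155 g.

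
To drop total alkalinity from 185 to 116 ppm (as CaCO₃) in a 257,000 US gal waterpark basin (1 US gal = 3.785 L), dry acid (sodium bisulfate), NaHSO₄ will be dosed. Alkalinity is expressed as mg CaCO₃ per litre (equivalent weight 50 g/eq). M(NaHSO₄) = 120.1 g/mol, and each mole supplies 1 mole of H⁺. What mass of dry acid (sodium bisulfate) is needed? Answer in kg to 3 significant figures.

161 kg

Volume: 257,000 US gal × 3.785 L/gal = 972,745 L.
Alkalinity to neutralize: (185 − 116) = 69 mg/L as CaCO₃ × 972,745 L = 67,120 g as CaCO₃.
Equivalents of H⁺ required: 67,120 ÷ 50 g/eq = 1342 eq = 1342 mol NaHSO₄.
Mass of NaHSO₄: 1342 × 120.1 = 161,200 g.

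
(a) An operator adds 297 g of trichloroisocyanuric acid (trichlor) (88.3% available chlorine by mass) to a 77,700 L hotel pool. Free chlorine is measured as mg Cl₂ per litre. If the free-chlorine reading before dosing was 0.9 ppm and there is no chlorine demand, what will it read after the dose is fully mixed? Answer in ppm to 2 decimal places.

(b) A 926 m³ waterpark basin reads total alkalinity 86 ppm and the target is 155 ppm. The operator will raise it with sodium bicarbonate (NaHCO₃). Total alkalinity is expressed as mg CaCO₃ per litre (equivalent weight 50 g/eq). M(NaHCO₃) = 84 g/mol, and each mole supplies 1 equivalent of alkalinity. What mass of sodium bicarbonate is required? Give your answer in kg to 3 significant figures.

(a) 4.28 ppm; (b) 107 kg

(a) Available chlorine delivered: 297 g × 0.883 = 262.3 g as Cl₂.
(a) Concentration rise: 262.3 g / 77,700 L = 3.375 mg/L = 3.38 ppm.
(a) Final FC: 0.9 + 3.38 = 4.28 ppm.

(b) Volume: 926 m³ = 926,000 L.
(b) Alkalinity to add: (155 − 86) = 69 mg/L as CaCO₃ × 926,000 L = 63,890 g as CaCO₃.
(b) Equivalents: 63,890 g ÷ 50 g/eq = 1278 eq.
(b) NaHCO₃ supplies 1 eq per mole → 1278 mol.
(b) Mass: 1278 mol × 84 g/mol = 107,300 g.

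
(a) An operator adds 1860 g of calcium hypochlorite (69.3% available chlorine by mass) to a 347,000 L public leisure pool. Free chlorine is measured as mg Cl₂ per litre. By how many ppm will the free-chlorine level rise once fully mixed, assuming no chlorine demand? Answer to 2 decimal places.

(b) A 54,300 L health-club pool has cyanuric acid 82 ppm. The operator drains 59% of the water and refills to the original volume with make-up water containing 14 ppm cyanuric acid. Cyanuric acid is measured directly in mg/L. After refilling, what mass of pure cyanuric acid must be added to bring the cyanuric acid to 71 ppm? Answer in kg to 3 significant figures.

(a) 3.71 ppm; (b) 1.58 kg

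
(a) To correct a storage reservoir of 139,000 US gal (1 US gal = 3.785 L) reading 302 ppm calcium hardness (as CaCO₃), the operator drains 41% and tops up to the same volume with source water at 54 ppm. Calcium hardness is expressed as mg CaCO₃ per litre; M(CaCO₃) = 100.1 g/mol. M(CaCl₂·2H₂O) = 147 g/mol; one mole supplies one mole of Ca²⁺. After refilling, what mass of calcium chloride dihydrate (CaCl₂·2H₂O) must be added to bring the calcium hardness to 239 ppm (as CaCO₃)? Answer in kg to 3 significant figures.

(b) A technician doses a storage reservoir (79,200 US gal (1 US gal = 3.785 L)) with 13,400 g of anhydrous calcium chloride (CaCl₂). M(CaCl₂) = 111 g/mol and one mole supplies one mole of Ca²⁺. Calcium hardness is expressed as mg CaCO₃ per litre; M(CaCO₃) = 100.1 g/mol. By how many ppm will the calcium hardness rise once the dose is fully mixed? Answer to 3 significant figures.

(a) Volume: 139,000 US gal × 3.785 L/gal = 526,115 L.
(a) After draining 41% and refilling: 302 × 0.59 + 54 × 0.41 = 200.32 ppm.
(a) Deficit to target: 239 − 200.32 = 38.68 mg/L.
(a) As CaCO₃: 38.68 mg/L × 526,115 L = 20,350 g; ÷ 100.1 = 203.3 mol Ca²⁺.
(a) Mass: 203.3 × 147 = 29,880 g.

(b) Volume: 79,200 US gal × 3.785 L/gal = 299,772 L.
(b) Moles of Ca²⁺: 13,400 g ÷ 111 g/mol = 120.7 mol.
(b) As CaCO₃: 120.7 mol × 100.1 g/mol = 12,080 g.
(b) Rise: 12,080 g / 299,772 L × 1000 = 40.31 mg/L.

(a) 29.9 kg; (b) 40.3 ppm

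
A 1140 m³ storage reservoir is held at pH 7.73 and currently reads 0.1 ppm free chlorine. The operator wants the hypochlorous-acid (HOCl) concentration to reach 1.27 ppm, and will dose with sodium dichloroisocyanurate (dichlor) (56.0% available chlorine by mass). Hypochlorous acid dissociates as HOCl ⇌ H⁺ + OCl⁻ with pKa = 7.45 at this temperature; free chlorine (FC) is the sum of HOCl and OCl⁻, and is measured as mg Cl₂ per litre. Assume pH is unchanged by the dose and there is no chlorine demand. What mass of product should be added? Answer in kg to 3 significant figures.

7.31 kg

Volume: 1140 m³ = 1,140,000 L.
[OCl⁻]/[HOCl] = 10^(pH − pKa) = 10^(7.73 − 7.45) = 1.905; fraction as HOCl = 1/(1 + 1.905) = 0.3442.
Free chlorine required for 1.27 ppm HOCl: 1.27 / 0.3442 = 3.69 ppm.
FC to add: 3.69 − 0.1 = 3.59 mg/L as Cl₂.
Cl₂ equivalent: 3.59 mg/L × 1,140,000 L = 4093 g.
Product at 56.0% available Cl: 4093 / 0.56 = 7308 g.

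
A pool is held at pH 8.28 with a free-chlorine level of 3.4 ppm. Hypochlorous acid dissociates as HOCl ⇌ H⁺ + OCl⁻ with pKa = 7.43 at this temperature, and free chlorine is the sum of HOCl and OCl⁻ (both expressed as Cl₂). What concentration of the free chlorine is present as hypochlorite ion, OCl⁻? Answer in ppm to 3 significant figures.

2.98 ppm

[OCl⁻]/[HOCl] = 10^(pH − pKa) = 10^(8.28 − 7.43) = 10^0.85 = 7.079.
Fraction as HOCl = 1 / (1 + 7.079) = 0.1238.
OCl⁻ = (1 − 0.1238) × 3.4 ppm = 2.979 ppm.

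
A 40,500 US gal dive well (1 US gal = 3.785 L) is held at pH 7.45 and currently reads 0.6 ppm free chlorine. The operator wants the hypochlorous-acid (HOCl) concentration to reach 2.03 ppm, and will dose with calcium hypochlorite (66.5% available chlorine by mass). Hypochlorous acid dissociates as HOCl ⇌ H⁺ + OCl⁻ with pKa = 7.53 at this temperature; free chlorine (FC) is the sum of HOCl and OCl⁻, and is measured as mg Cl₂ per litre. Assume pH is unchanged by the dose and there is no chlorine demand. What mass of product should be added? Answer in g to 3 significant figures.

719 g

Volume: 40,500 US gal × 3.785 L/gal = 153,292 L.
[OCl⁻]/[HOCl] = 10^(pH − pKa) = 10^(7.45 − 7.53) = 0.8318; fraction as HOCl = 1/(1 + 0.8318) = 0.5459.
Free chlorine required for 2.03 ppm HOCl: 2.03 / 0.5459 = 3.718 ppm.
FC to add: 3.718 − 0.6 = 3.118 mg/L as Cl₂.
Cl₂ equivalent: 3.118 mg/L × 153,292 L = 478 g.
Product at 66.5% available Cl: 478 / 0.665 = 718.9 g.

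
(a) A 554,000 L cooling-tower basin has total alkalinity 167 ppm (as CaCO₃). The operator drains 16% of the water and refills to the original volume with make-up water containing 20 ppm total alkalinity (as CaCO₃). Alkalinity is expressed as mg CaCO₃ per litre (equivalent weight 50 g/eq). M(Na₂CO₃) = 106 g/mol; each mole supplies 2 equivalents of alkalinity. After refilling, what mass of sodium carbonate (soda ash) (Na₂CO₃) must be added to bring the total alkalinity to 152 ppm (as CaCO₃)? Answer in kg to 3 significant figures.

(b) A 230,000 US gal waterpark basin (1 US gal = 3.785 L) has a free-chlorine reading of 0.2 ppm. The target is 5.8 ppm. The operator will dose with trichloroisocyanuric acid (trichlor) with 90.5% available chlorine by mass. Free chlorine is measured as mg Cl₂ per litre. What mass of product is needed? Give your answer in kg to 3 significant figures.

(a) 5.00 kg; (b) 5.39 kg

(a) After draining 16% and refilling: 167 × 0.84 + 20 × 0.16 = 143.48 ppm.
(a) Deficit to target: 152 − 143.48 = 8.52 mg/L.
(a) As CaCO₃: 8.52 mg/L × 554,000 L = 4720 g; ÷ 50 g/eq ÷ 2 = 47.2 mol Na₂CO₃.
(a) Mass: 47.2 × 106 = 5003 g.

(b) Volume: 230,000 US gal × 3.785 L/gal = 870,550 L.
(b) Chlorine deficit: 5.8 − 0.2 = 5.6 ppm = 5.6 mg/L as Cl₂.
(b) Cl₂ equivalent needed: 5.6 mg/L × 870,550 L = 4,875,000 mg = 4875 g.
(b) Product at 90.5% available chlorine: 4875 / 0.905 = 5387 g.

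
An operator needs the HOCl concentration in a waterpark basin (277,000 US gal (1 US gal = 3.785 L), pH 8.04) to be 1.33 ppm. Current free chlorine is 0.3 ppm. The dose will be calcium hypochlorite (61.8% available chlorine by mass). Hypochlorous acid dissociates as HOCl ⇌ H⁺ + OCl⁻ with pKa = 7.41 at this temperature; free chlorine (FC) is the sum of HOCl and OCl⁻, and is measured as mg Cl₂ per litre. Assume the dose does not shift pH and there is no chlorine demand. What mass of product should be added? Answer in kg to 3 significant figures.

11.4 kg

Volume: 277,000 US gal × 3.785 L/gal = 1,048,445 L.
[OCl⁻]/[HOCl] = 10^(pH − pKa) = 10^(8.04 − 7.41) = 4.266; fraction as HOCl = 1/(1 + 4.266) = 0.1899.
Free chlorine required for 1.33 ppm HOCl: 1.33 / 0.1899 = 7.004 ppm.
FC to add: 7.004 − 0.3 = 6.704 mg/L as Cl₂.
Cl₂ equivalent: 6.704 mg/L × 1,048,445 L = 7028 g.
Product at 61.8% available Cl: 7028 / 0.618 = 11,370 g.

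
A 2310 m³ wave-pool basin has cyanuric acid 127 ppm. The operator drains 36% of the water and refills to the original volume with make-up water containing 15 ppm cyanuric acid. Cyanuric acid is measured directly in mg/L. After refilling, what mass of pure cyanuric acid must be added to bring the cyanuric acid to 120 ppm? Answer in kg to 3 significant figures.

Volume: 2310 m³ = 2,310,000 L.
After draining 36% and refilling: 127 × 0.64 + 15 × 0.36 = 86.68 ppm.
Deficit to target: 120 − 86.68 = 33.32 mg/L.
Mass: 33.32 mg/L × 2,310,000 L = 76,970 g cyanuric acid.

77.0 kg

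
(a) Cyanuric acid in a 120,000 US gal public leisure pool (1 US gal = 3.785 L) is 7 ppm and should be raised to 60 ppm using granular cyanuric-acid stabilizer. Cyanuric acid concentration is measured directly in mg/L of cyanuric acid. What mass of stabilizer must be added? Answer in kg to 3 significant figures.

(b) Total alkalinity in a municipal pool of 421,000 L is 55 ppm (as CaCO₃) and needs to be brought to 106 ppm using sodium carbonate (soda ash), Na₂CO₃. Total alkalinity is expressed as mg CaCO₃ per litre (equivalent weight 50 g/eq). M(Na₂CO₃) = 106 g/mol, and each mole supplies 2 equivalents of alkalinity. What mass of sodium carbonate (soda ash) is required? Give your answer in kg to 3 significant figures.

(a) 24.1 kg; (b) 22.8 kg

(a) Volume: 120,000 US gal × 3.785 L/gal = 454,200 L.
(a) CYA to add: (60 − 7) = 53 mg/L × 454,200 L = 24,070 g cyanuric acid.

(b) Alkalinity to add: (106 − 55) = 51 mg/L as CaCO₃ × 421,000 L = 21,470 g as CaCO₃.
(b) Equivalents: 21,470 g ÷ 50 g/eq = 429.4 eq.
(b) Each mole of Na₂CO₃ supplies 2 eq, so 429.4 / 2 = 214.7 mol.
(b) Mass: 214.7 mol × 106 g/mol = 22,760 g.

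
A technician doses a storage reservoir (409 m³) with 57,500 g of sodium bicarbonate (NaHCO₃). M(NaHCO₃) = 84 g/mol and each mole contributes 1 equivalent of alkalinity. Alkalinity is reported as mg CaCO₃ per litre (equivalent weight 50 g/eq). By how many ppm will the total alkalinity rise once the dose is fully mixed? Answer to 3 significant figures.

83.7 ppm

Volume: 409 m³ = 409,000 L.
Moles of NaHCO₃: 57,500 g ÷ 84 g/mol = 684.5 mol → 684.5 eq of alkalinity.
As CaCO₃: 684.5 eq × 50 g/eq = 34,230 g.
Rise: 34,230 g / 409,000 L × 1000 = 83.68 mg/L.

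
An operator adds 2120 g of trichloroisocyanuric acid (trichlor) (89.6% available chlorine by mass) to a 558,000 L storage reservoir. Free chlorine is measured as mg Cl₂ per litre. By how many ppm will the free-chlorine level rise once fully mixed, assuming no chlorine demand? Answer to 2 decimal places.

3.40 ppm

Available chlorine delivered: 2120 g × 0.896 = 1900 g as Cl₂.
Concentration rise: 1900 g / 558,000 L = 3.404 mg/L = 3.40 ppm.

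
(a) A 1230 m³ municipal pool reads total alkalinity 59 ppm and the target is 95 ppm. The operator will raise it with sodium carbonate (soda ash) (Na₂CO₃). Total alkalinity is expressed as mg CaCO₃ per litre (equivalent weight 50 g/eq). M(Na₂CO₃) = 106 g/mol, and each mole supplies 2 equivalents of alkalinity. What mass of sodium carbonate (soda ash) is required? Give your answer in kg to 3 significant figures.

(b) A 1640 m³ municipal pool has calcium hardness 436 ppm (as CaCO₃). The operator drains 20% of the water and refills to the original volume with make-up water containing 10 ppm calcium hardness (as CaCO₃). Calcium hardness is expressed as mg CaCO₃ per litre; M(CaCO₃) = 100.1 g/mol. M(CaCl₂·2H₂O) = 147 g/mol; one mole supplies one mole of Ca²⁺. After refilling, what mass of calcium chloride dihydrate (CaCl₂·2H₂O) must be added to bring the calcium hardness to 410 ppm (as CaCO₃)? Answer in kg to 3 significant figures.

(a) Volume: 1230 m³ = 1,230,000 L.
(a) Alkalinity to add: (95 − 59) = 36 mg/L as CaCO₃ × 1,230,000 L = 44,280 g as CaCO₃.
(a) Equivalents: 44,280 g ÷ 50 g/eq = 885.6 eq.
(a) Each mole of Na₂CO₃ supplies 2 eq, so 885.6 / 2 = 442.8 mol.
(a) Mass: 442.8 mol × 106 g/mol = 46,940 g.

(b) Volume: 1640 m³ = 1,640,000 L.
(b) After draining 20% and refilling: 436 × 0.80 + 10 × 0.20 = 350.8 ppm.
(b) Deficit to target: 410 − 350.8 = 59.2 mg/L.
(b) As CaCO₃: 59.2 mg/L × 1,640,000 L = 97,090 g; ÷ 100.1 = 969.9 mol Ca²⁺.
(b) Mass: 969.9 × 147 = 142,600 g.

(a) 46.9 kg; (b) 143 kg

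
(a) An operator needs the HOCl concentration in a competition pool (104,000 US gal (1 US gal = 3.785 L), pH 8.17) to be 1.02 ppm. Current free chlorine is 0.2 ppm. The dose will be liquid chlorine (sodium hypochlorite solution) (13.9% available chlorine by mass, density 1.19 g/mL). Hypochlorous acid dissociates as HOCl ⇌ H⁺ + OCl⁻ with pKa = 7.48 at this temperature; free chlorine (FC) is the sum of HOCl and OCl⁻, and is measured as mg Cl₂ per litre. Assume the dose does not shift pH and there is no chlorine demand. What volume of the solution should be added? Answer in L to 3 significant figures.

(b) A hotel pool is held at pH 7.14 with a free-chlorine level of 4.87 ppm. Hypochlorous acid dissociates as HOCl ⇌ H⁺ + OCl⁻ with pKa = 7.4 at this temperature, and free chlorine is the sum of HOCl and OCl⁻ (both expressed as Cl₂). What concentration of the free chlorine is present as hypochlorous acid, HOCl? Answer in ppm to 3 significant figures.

(a) Volume: 104,000 US gal × 3.785 L/gal = 393,640 L.
(a) [OCl⁻]/[HOCl] = 10^(pH − pKa) = 10^(8.17 − 7.48) = 4.898; fraction as HOCl = 1/(1 + 4.898) = 0.1696.
(a) Free chlorine required for 1.02 ppm HOCl: 1.02 / 0.1696 = 6.016 ppm.
(a) FC to add: 6.016 − 0.2 = 5.816 mg/L as Cl₂.
(a) Cl₂ equivalent: 5.816 mg/L × 393,640 L = 2289 g.
(a) Product at 13.9% available Cl: 2289 / 0.139 = 16,470 g.
(a) Volume: 16,470 g ÷ 1.19 g/mL = 13,840 mL.

(b) [OCl⁻]/[HOCl] = 10^(pH − pKa) = 10^(7.14 − 7.4) = 10^-0.26 = 0.5495.
(b) Fraction as HOCl = 1 / (1 + 0.5495) = 0.6454.
(b) HOCl = 0.6454 × 4.87 ppm = 3.143 ppm.

(a) 13.8 L; (b) 3.14 ppm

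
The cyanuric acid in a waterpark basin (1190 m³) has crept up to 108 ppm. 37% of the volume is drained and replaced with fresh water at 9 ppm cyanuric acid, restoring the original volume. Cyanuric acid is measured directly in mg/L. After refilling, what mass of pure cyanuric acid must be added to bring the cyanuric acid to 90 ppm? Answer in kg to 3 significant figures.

Volume: 1190 m³ = 1,190,000 L.
After draining 37% and refilling: 108 × 0.63 + 9 × 0.37 = 71.37 ppm.
Deficit to target: 90 − 71.37 = 18.63 mg/L.
Mass: 18.63 mg/L × 1,190,000 L = 22,170 g cyanuric acid.

22.2 kg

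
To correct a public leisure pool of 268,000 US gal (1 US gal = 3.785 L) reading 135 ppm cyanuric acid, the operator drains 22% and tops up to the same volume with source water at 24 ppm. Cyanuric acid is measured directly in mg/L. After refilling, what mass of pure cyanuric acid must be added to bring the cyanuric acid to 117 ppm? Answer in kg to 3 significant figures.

Volume: 268,000 US gal × 3.785 L/gal = 1,014,380 L.
After draining 22% and refilling: 135 × 0.78 + 24 × 0.22 = 110.58 ppm.
Deficit to target: 117 − 110.58 = 6.42 mg/L.
Mass: 6.42 mg/L × 1,014,380 L = 6512 g cyanuric acid.

6.51 kg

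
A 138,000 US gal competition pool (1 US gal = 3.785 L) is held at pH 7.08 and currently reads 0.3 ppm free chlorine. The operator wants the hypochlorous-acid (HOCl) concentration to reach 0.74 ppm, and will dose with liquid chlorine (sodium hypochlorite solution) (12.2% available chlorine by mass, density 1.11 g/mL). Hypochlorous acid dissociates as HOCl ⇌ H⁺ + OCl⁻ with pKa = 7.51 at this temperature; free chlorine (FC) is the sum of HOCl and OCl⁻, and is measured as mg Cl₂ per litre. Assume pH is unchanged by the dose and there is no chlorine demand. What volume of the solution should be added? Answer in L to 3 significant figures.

2.76 L

Volume: 138,000 US gal × 3.785 L/gal = 522,330 L.
[OCl⁻]/[HOCl] = 10^(pH − pKa) = 10^(7.08 − 7.51) = 0.3715; fraction as HOCl = 1/(1 + 0.3715) = 0.7291.
Free chlorine required for 0.74 ppm HOCl: 0.74 / 0.7291 = 1.015 ppm.
FC to add: 1.015 − 0.3 = 0.7149 mg/L as Cl₂.
Cl₂ equivalent: 0.7149 mg/L × 522,330 L = 373.4 g.
Product at 12.2% available Cl: 373.4 / 0.122 = 3061 g.
Volume: 3061 g ÷ 1.11 g/mL = 2758 mL.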